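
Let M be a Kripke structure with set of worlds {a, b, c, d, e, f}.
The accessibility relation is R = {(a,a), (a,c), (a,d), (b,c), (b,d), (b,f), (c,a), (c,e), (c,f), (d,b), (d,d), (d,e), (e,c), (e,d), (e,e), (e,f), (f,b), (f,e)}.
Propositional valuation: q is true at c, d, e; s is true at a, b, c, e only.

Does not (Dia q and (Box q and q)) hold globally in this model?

Let φ = not (Dia q and (Box q and q)). Evaluate φ at each world:
  a (successors {a, c, d}): φ is true.
  b (successors {c, d, f}): φ is true.
  c (successors {a, e, f}): φ is true.
  d (successors {b, d, e}): φ is true.
  e (successors {c, d, e, f}): φ is true.
  f (successors {b, e}): φ is true.
For instance, at e:
  At e: Dia q and (Box q and q) is false, so not (Dia q and (Box q and q)) is true.
    At e: Dia q is true, Box q and q is false, so Dia q and (Box q and q) is false.
      At e: Dia q requires q at some successor in {c, d, e, f}.
        q holds at c, so Dia q is true at e.
      At e: Box q is false, q is true, so Box q and q is false.

Yes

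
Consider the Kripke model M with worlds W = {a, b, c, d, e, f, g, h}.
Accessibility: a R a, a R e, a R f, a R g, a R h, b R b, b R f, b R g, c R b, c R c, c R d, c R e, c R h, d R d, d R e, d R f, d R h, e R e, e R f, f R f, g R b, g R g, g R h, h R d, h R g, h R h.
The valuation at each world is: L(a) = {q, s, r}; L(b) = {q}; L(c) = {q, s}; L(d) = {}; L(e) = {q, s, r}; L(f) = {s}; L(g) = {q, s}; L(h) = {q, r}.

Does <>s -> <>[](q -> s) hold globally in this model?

Let φ = <>s -> <>[](q -> s). Evaluate φ at each world:
  a (successors {a, e, f, g, h}): φ is true.
  b (successors {b, f, g}): φ is true.
  c (successors {b, c, d, e, h}): φ is true.
  d (successors {d, e, f, h}): φ is true.
  e (successors {e, f}): φ is true.
  f (successors {f}): φ is true.
  g (successors {b, g, h}): φ is false.
  h (successors {d, g, h}): φ is false.
Detail at g (counterexample):
  At g: <>s is true, <>[](q -> s) is false, so <>s -> <>[](q -> s) is false.
    At g: <>s requires s at some successor in {b, g, h}.
      s holds at g, so <>s is true at g.
    At g: <>[](q -> s) requires [](q -> s) at some successor in {b, g, h}.
      At b: [](q -> s) is false.
      At g: [](q -> s) is false.
      At h: [](q -> s) is false.
    So <>[](q -> s) is false at g.

No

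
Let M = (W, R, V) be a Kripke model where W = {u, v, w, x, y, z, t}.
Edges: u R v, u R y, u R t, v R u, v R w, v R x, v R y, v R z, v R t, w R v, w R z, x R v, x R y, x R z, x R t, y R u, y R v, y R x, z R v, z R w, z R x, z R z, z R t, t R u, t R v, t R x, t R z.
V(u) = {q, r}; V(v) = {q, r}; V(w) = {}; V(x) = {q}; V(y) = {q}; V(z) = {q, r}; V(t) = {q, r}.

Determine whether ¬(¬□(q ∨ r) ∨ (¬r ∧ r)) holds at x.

Recall that □ψ holds at a world iff ψ holds at every accessible world, and ◇ψ holds iff ψ holds at some accessible world.
At x: ¬□(q ∨ r) ∨ (¬r ∧ r) is false, so ¬(¬□(q ∨ r) ∨ (¬r ∧ r)) is true.
  At x: ¬□(q ∨ r) is false, ¬r ∧ r is false, so ¬□(q ∨ r) ∨ (¬r ∧ r) is false.
    At x: □(q ∨ r) is true, so ¬□(q ∨ r) is false.
      At x: □(q ∨ r) requires q ∨ r at every successor {v, y, z, t}.
        At v: q ∨ r is true.
        At y: q ∨ r is true.
        At z: q ∨ r is true.
        At t: q ∨ r is true.
      So □(q ∨ r) is true at x.

Yes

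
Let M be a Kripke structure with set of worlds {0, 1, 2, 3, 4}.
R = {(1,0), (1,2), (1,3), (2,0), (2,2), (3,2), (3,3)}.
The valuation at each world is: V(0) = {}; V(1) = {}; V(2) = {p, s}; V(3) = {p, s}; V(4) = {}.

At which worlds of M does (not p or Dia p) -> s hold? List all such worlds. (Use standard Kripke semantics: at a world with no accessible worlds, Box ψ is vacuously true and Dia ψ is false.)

2, 3

Let φ = (not p or Dia p) -> s. Evaluate φ at each world:
  0 (successors ∅): φ is false.
  1 (successors {0, 2, 3}): φ is false.
  2 (successors {0, 2}): φ is true.
  3 (successors {2, 3}): φ is true.
  4 (successors ∅): φ is false.
For instance, at 1:
  At 1: not p or Dia p is true, s is false, so (not p or Dia p) -> s is false.
    At 1: not p is true, Dia p is true, so not p or Dia p is true.
      At 1: Dia p requires p at some successor in {0, 2, 3}.
        p holds at 2, so Dia p is true at 1.
Satisfying worlds: {2, 3}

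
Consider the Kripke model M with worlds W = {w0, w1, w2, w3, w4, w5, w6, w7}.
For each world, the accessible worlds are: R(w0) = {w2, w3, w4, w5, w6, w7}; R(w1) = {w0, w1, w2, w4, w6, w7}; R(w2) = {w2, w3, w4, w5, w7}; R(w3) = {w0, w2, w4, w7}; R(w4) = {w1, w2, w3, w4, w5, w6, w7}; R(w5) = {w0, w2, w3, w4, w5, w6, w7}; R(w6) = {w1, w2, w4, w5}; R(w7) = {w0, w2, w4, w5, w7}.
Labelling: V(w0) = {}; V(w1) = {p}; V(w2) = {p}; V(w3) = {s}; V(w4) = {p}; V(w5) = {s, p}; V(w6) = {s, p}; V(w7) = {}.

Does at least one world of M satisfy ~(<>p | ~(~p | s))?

Recall that <>ψ holds at a world iff ψ holds at some accessible world.
Let φ = ~(<>p | ~(~p | s)). Evaluate φ at each world:
  w0 (successors {w2, w3, w4, w5, w6, w7}): φ is false.
  w1 (successors {w0, w1, w2, w4, w6, w7}): φ is false.
  w2 (successors {w2, w3, w4, w5, w7}): φ is false.
  w3 (successors {w0, w2, w4, w7}): φ is false.
  w4 (successors {w1, w2, w3, w4, w5, w6, w7}): φ is false.
  w5 (successors {w0, w2, w3, w4, w5, w6, w7}): φ is false.
  w6 (successors {w1, w2, w4, w5}): φ is false.
  w7 (successors {w0, w2, w4, w5, w7}): φ is false.
For instance, at w5:
  At w5: <>p | ~(~p | s) is true, so ~(<>p | ~(~p | s)) is false.
    At w5: <>p is true, ~(~p | s) is false, so <>p | ~(~p | s) is true.
      At w5: <>p requires p at some successor in {w0, w2, w3, w4, w5, w6, w7}.
        p holds at w2, so <>p is true at w5.

No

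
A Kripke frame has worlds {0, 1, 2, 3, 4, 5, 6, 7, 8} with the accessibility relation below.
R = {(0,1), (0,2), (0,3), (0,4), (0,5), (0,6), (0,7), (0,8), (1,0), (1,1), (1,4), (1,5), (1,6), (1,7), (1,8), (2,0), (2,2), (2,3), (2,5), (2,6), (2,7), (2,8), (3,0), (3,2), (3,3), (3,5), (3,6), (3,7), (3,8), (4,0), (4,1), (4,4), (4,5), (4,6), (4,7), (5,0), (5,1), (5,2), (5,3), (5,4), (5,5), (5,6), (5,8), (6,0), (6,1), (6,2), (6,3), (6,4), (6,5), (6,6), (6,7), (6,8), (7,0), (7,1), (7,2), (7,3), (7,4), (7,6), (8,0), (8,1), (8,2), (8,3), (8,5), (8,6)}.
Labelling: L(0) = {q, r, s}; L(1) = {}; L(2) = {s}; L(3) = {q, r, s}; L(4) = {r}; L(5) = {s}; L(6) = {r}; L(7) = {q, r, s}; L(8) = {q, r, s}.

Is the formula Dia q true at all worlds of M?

Let φ = Dia q. Evaluate φ at each world:
  0 (successors {1, 2, 3, 4, 5, 6, 7, 8}): φ is true.
  1 (successors {0, 1, 4, 5, 6, 7, 8}): φ is true.
  2 (successors {0, 2, 3, 5, 6, 7, 8}): φ is true.
  3 (successors {0, 2, 3, 5, 6, 7, 8}): φ is true.
  4 (successors {0, 1, 4, 5, 6, 7}): φ is true.
  5 (successors {0, 1, 2, 3, 4, 5, 6, 8}): φ is true.
  6 (successors {0, 1, 2, 3, 4, 5, 6, 7, 8}): φ is true.
  7 (successors {0, 1, 2, 3, 4, 6}): φ is true.
  8 (successors {0, 1, 2, 3, 5, 6}): φ is true.
For instance, at 5:
  At 5: Dia q requires q at some successor in {0, 1, 2, 3, 4, 5, 6, 8}.
    q holds at 0, so Dia q is true at 5.

Yes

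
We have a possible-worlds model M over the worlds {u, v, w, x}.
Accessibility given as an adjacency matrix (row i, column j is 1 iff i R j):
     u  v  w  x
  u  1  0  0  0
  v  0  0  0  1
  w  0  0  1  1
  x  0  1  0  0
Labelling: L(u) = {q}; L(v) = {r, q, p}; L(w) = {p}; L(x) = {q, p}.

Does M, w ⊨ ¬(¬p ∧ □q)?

Yes

At w: ¬p ∧ □q is false, so ¬(¬p ∧ □q) is true.
  At w: ¬p is false, □q is false, so ¬p ∧ □q is false.
    At w: □q requires q at every successor {w, x}.
      q fails at w, so □q is false at w.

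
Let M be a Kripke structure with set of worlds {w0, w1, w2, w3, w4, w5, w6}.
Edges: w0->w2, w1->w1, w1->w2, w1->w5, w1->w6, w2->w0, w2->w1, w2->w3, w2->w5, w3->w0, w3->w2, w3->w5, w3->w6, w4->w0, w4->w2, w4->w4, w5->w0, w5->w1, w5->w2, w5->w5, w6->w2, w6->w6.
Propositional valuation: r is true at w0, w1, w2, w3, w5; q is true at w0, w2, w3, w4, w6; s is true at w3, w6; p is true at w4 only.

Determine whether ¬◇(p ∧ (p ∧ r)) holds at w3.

Yes

At w3: ◇(p ∧ (p ∧ r)) is false, so ¬◇(p ∧ (p ∧ r)) is true.
  At w3: ◇(p ∧ (p ∧ r)) requires p ∧ (p ∧ r) at some successor in {w0, w2, w5, w6}.
    At w0: p ∧ (p ∧ r) is false.
    At w2: p ∧ (p ∧ r) is false.
    At w5: p ∧ (p ∧ r) is false.
    At w6: p ∧ (p ∧ r) is false.
  So ◇(p ∧ (p ∧ r)) is false at w3.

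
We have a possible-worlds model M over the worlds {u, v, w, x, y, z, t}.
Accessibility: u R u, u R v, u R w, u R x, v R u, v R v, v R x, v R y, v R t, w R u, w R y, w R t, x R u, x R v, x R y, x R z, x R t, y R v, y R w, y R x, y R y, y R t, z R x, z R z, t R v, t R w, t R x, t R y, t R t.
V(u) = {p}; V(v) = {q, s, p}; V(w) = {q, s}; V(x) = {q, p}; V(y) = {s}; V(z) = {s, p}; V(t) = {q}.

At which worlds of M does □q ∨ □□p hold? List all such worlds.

none

Let φ = □q ∨ □□p. Evaluate φ at each world:
  u (successors {u, v, w, x}): φ is false.
  v (successors {u, v, x, y, t}): φ is false.
  w (successors {u, y, t}): φ is false.
  x (successors {u, v, y, z, t}): φ is false.
  y (successors {v, w, x, y, t}): φ is false.
  z (successors {x, z}): φ is false.
  t (successors {v, w, x, y, t}): φ is false.
For instance, at t:
  At t: □q is false, □□p is false, so □q ∨ □□p is false.
    At t: □q requires q at every successor {v, w, x, y, t}.
      q fails at y, so □q is false at t.
    At t: □□p requires □p at every successor {v, w, x, y, t}.
      □p fails at v, so □□p is false at t.
Satisfying worlds: none.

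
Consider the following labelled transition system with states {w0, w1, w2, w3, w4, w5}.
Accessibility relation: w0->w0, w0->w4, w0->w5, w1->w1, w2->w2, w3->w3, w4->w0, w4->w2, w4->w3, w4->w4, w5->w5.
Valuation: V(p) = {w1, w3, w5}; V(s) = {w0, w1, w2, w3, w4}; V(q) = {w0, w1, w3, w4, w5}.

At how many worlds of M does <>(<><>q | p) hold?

Recall that <>ψ holds at a world iff ψ holds at some accessible world.
Let φ = <>(<><>q | p). Evaluate φ at each world:
  w0 (successors {w0, w4, w5}): φ is true.
  w1 (successors {w1}): φ is true.
  w2 (successors {w2}): φ is false.
  w3 (successors {w3}): φ is true.
  w4 (successors {w0, w2, w3, w4}): φ is true.
  w5 (successors {w5}): φ is true.
For instance, at w5:
  At w5: <>(<><>q | p) requires <><>q | p at some successor in {w5}.
    <><>q | p holds at w5, so <>(<><>q | p) is true at w5.
      At w5: <><>q is true, p is true, so <><>q | p is true.
Satisfying worlds: {w0, w1, w3, w4, w5}

5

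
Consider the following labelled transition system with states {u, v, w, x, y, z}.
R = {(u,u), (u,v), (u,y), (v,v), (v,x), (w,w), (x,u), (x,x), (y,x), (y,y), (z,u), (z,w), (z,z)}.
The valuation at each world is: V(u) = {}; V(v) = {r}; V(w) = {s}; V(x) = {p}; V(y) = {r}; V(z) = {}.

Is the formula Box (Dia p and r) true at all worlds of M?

Let φ = Box (Dia p and r). Evaluate φ at each world:
  u (successors {u, v, y}): φ is false.
  v (successors {v, x}): φ is false.
  w (successors {w}): φ is false.
  x (successors {u, x}): φ is false.
  y (successors {x, y}): φ is false.
  z (successors {u, w, z}): φ is false.
Detail at u (counterexample):
  At u: Box (Dia p and r) requires Dia p and r at every successor {u, v, y}.
    Dia p and r fails at u, so Box (Dia p and r) is false at u.
      At u: Dia p is false, r is false, so Dia p and r is false.

No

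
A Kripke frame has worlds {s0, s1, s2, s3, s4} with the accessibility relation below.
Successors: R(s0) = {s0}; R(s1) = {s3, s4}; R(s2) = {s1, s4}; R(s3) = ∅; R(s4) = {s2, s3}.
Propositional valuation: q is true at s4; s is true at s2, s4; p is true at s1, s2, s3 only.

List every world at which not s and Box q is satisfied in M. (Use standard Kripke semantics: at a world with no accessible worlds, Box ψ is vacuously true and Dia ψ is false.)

s3

Recall that Box ψ holds at a world iff ψ holds at every accessible world, and Dia ψ holds iff ψ holds at some accessible world.
Let φ = not s and Box q. Evaluate φ at each world:
  s0 (successors {s0}): φ is false.
  s1 (successors {s3, s4}): φ is false.
  s2 (successors {s1, s4}): φ is false.
  s3 (successors ∅): φ is true.
  s4 (successors {s2, s3}): φ is false.
For instance, at s0:
  At s0: not s is true, Box q is false, so not s and Box q is false.
    At s0: Box q requires q at every successor {s0}.
      q fails at s0, so Box q is false at s0.
Satisfying worlds: {s3}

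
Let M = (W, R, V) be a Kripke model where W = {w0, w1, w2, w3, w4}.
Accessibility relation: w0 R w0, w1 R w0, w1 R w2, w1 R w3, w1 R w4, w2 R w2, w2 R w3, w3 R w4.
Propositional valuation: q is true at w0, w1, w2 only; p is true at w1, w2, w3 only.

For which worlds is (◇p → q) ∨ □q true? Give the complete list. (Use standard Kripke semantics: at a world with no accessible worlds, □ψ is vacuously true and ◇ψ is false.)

Let φ = (◇p → q) ∨ □q. Evaluate φ at each world:
  w0 (successors {w0}): φ is true.
  w1 (successors {w0, w2, w3, w4}): φ is true.
  w2 (successors {w2, w3}): φ is true.
  w3 (successors {w4}): φ is true.
  w4 (successors ∅): φ is true.
For instance, at w0:
  At w0: ◇p → q is true, □q is true, so (◇p → q) ∨ □q is true.
    At w0: ◇p is false, q is true, so ◇p → q is true.
      At w0: ◇p requires p at some successor in {w0}.
        At w0: p is false.
      So ◇p is false at w0.
    At w0: □q requires q at every successor {w0}.
      At w0: q is true.
    So □q is true at w0.
Satisfying worlds: {w0, w1, w2, w3, w4}

w0, w1, w2, w3, w4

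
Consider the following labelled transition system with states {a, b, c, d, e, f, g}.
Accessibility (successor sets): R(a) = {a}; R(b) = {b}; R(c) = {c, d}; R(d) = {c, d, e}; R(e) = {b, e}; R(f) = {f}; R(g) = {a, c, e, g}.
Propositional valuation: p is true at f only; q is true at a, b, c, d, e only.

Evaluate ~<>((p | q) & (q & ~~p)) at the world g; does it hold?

At g: <>((p | q) & (q & ~~p)) is false, so ~<>((p | q) & (q & ~~p)) is true.
  At g: <>((p | q) & (q & ~~p)) requires (p | q) & (q & ~~p) at some successor in {a, c, e, g}.
    At a: (p | q) & (q & ~~p) is false.
    At c: (p | q) & (q & ~~p) is false.
    At e: (p | q) & (q & ~~p) is false.
    At g: (p | q) & (q & ~~p) is false.
  So <>((p | q) & (q & ~~p)) is false at g.

Yes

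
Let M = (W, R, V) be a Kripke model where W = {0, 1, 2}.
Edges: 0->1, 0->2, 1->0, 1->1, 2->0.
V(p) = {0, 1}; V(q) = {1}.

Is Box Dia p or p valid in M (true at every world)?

Yes

Let φ = Box Dia p or p. Evaluate φ at each world:
  0 (successors {1, 2}): φ is true.
  1 (successors {0, 1}): φ is true.
  2 (successors {0}): φ is true.
For instance, at 1:
  At 1: Box Dia p is true, p is true, so Box Dia p or p is true.
    At 1: Box Dia p requires Dia p at every successor {0, 1}.
      At 0: Dia p is true.
      At 1: Dia p is true.
    So Box Dia p is true at 1.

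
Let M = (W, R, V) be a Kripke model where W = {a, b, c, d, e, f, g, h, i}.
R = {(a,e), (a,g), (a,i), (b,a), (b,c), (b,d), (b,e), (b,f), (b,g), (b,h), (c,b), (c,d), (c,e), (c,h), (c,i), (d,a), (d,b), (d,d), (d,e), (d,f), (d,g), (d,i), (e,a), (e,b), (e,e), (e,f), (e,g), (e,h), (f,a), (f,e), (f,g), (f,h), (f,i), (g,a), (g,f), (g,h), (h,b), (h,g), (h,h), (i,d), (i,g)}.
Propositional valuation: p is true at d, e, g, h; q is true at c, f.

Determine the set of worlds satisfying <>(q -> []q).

a, b, c, d, e, f, g, h, i

Let φ = <>(q -> []q). Evaluate φ at each world:
  a (successors {e, g, i}): φ is true.
  b (successors {a, c, d, e, f, g, h}): φ is true.
  c (successors {b, d, e, h, i}): φ is true.
  d (successors {a, b, d, e, f, g, i}): φ is true.
  e (successors {a, b, e, f, g, h}): φ is true.
  f (successors {a, e, g, h, i}): φ is true.
  g (successors {a, f, h}): φ is true.
  h (successors {b, g, h}): φ is true.
  i (successors {d, g}): φ is true.
For instance, at g:
  At g: <>(q -> []q) requires q -> []q at some successor in {a, f, h}.
    q -> []q holds at a, so <>(q -> []q) is true at g.
      At a: q is false, []q is false, so q -> []q is true.
Satisfying worlds: {a, b, c, d, e, f, g, h, i}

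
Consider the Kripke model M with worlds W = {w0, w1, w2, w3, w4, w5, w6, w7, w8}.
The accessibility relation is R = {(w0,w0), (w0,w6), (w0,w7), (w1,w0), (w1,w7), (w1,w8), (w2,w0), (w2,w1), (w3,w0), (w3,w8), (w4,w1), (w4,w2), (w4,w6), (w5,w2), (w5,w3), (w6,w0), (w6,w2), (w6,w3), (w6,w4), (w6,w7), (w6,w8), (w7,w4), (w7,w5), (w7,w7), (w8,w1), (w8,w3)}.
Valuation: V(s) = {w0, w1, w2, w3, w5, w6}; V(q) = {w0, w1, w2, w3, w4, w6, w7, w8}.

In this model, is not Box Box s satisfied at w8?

Recall that Box ψ holds at a world iff ψ holds at every accessible world, and Dia ψ holds iff ψ holds at some accessible world.
At w8: Box Box s is false, so not Box Box s is true.
  At w8: Box Box s requires Box s at every successor {w1, w3}.
    Box s fails at w1, so Box Box s is false at w8.
      At w1: Box s requires s at every successor {w0, w7, w8}.
        s fails at w7, so Box s is false at w1.

Yes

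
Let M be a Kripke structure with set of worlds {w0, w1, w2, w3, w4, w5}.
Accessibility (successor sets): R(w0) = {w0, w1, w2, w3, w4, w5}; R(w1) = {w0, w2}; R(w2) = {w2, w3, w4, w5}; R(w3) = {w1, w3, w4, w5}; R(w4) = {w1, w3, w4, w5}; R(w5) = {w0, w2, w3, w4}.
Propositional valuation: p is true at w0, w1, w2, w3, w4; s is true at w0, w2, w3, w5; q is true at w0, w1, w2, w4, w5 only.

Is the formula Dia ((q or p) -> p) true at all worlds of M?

Yes

Let φ = Dia ((q or p) -> p). Evaluate φ at each world:
  w0 (successors {w0, w1, w2, w3, w4, w5}): φ is true.
  w1 (successors {w0, w2}): φ is true.
  w2 (successors {w2, w3, w4, w5}): φ is true.
  w3 (successors {w1, w3, w4, w5}): φ is true.
  w4 (successors {w1, w3, w4, w5}): φ is true.
  w5 (successors {w0, w2, w3, w4}): φ is true.
For instance, at w0:
  At w0: Dia ((q or p) -> p) requires (q or p) -> p at some successor in {w0, w1, w2, w3, w4, w5}.
    (q or p) -> p holds at w0, so Dia ((q or p) -> p) is true at w0.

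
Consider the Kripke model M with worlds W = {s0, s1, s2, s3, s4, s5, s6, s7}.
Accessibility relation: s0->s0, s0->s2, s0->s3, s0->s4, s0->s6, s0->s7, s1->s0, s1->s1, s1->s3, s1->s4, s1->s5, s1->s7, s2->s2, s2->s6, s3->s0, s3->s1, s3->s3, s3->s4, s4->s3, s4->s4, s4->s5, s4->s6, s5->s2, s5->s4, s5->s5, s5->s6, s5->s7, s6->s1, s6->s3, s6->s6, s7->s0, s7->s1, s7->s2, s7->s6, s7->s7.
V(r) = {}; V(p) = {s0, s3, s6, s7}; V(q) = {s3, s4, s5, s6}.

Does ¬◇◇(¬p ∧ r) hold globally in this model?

Recall that ◇ψ holds at a world iff ψ holds at some accessible world.
Let φ = ¬◇◇(¬p ∧ r). Evaluate φ at each world:
  s0 (successors {s0, s2, s3, s4, s6, s7}): φ is true.
  s1 (successors {s0, s1, s3, s4, s5, s7}): φ is true.
  s2 (successors {s2, s6}): φ is true.
  s3 (successors {s0, s1, s3, s4}): φ is true.
  s4 (successors {s3, s4, s5, s6}): φ is true.
  s5 (successors {s2, s4, s5, s6, s7}): φ is true.
  s6 (successors {s1, s3, s6}): φ is true.
  s7 (successors {s0, s1, s2, s6, s7}): φ is true.
For instance, at s4:
  At s4: ◇◇(¬p ∧ r) is false, so ¬◇◇(¬p ∧ r) is true.
    At s4: ◇◇(¬p ∧ r) requires ◇(¬p ∧ r) at some successor in {s3, s4, s5, s6}.
      At s3: ◇(¬p ∧ r) is false.
      At s4: ◇(¬p ∧ r) is false.
      At s5: ◇(¬p ∧ r) is false.
      At s6: ◇(¬p ∧ r) is false.
    So ◇◇(¬p ∧ r) is false at s4.

Yes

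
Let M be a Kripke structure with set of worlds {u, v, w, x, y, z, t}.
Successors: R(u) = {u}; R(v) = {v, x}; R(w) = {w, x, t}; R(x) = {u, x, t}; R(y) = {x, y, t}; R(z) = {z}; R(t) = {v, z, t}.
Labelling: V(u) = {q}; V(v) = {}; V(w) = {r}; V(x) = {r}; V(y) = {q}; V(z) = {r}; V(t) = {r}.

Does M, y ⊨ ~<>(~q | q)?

Recall that <>ψ holds at a world iff ψ holds at some accessible world.
At y: <>(~q | q) is true, so ~<>(~q | q) is false.
  At y: <>(~q | q) requires ~q | q at some successor in {x, y, t}.
    ~q | q holds at x, so <>(~q | q) is true at y.

No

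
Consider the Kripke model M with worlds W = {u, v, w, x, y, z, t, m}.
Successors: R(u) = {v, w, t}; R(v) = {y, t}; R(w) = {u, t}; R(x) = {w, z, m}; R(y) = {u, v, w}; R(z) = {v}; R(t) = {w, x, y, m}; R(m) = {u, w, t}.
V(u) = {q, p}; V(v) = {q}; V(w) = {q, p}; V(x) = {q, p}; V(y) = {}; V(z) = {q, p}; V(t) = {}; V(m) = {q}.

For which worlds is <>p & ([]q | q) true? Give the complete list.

Recall that []ψ holds at a world iff ψ holds at every accessible world, and <>ψ holds iff ψ holds at some accessible world.
Let φ = <>p & ([]q | q). Evaluate φ at each world:
  u (successors {v, w, t}): φ is true.
  v (successors {y, t}): φ is false.
  w (successors {u, t}): φ is true.
  x (successors {w, z, m}): φ is true.
  y (successors {u, v, w}): φ is true.
  z (successors {v}): φ is false.
  t (successors {w, x, y, m}): φ is false.
  m (successors {u, w, t}): φ is true.
For instance, at x:
  At x: <>p is true, []q | q is true, so <>p & ([]q | q) is true.
    At x: <>p requires p at some successor in {w, z, m}.
      p holds at w, so <>p is true at x.
    At x: []q is true, q is true, so []q | q is true.
      At x: []q requires q at every successor {w, z, m}.
        At w: q is true.
        At z: q is true.
        At m: q is true.
      So []q is true at x.
Satisfying worlds: {u, w, x, y, m}

u, w, x, y, m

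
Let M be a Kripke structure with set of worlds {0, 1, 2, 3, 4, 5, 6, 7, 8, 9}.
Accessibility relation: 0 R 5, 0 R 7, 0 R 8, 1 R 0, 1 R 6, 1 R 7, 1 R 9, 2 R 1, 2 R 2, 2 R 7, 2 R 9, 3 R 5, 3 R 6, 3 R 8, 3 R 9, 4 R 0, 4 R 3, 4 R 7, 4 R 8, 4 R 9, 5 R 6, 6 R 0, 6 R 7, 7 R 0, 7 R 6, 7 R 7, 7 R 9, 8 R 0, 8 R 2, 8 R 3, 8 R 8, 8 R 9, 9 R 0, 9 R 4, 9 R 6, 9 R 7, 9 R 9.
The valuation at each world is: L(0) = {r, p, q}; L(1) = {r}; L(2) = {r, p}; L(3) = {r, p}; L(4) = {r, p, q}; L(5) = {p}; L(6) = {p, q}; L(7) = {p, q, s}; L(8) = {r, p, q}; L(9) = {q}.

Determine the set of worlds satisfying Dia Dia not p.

0, 1, 2, 3, 4, 6, 7, 8, 9

Let φ = Dia Dia not p. Evaluate φ at each world:
  0 (successors {5, 7, 8}): φ is true.
  1 (successors {0, 6, 7, 9}): φ is true.
  2 (successors {1, 2, 7, 9}): φ is true.
  3 (successors {5, 6, 8, 9}): φ is true.
  4 (successors {0, 3, 7, 8, 9}): φ is true.
  5 (successors {6}): φ is false.
  6 (successors {0, 7}): φ is true.
  7 (successors {0, 6, 7, 9}): φ is true.
  8 (successors {0, 2, 3, 8, 9}): φ is true.
  9 (successors {0, 4, 6, 7, 9}): φ is true.
For instance, at 6:
  At 6: Dia Dia not p requires Dia not p at some successor in {0, 7}.
    Dia not p holds at 7, so Dia Dia not p is true at 6.
      At 7: Dia not p requires not p at some successor in {0, 6, 7, 9}.
        not p holds at 9, so Dia not p is true at 7.
Satisfying worlds: {0, 1, 2, 3, 4, 6, 7, 8, 9}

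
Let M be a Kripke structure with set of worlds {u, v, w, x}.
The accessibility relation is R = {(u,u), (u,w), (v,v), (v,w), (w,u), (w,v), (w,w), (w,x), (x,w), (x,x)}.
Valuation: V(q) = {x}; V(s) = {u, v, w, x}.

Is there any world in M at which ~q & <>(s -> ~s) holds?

Let φ = ~q & <>(s -> ~s). Evaluate φ at each world:
  u (successors {u, w}): φ is false.
  v (successors {v, w}): φ is false.
  w (successors {u, v, w, x}): φ is false.
  x (successors {w, x}): φ is false.
For instance, at x:
  At x: ~q is false, <>(s -> ~s) is false, so ~q & <>(s -> ~s) is false.
    At x: <>(s -> ~s) requires s -> ~s at some successor in {w, x}.
      At w: s -> ~s is false.
      At x: s -> ~s is false.
    So <>(s -> ~s) is false at x.

No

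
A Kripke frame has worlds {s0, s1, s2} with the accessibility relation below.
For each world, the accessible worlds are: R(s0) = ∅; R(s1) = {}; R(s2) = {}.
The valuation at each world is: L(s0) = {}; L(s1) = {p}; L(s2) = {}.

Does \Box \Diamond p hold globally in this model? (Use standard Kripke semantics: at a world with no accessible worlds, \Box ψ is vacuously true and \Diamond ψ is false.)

Let φ = \Box \Diamond p. Evaluate φ at each world:
  s0 (successors ∅): φ is true.
  s1 (successors ∅): φ is true.
  s2 (successors ∅): φ is true.
For instance, at s2:
  At s2: no accessible worlds, so \Box \Diamond p holds vacuously.

Yes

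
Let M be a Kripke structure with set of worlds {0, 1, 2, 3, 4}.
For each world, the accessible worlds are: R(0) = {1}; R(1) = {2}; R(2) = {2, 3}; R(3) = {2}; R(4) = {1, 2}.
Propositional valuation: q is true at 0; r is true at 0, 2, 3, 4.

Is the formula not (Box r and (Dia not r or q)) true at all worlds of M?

Let φ = not (Box r and (Dia not r or q)). Evaluate φ at each world:
  0 (successors {1}): φ is true.
  1 (successors {2}): φ is true.
  2 (successors {2, 3}): φ is true.
  3 (successors {2}): φ is true.
  4 (successors {1, 2}): φ is true.
For instance, at 3:
  At 3: Box r and (Dia not r or q) is false, so not (Box r and (Dia not r or q)) is true.
    At 3: Box r is true, Dia not r or q is false, so Box r and (Dia not r or q) is false.
      At 3: Box r requires r at every successor {2}.
        At 2: r is true.
      So Box r is true at 3.
      At 3: Dia not r is false, q is false, so Dia not r or q is false.

Yes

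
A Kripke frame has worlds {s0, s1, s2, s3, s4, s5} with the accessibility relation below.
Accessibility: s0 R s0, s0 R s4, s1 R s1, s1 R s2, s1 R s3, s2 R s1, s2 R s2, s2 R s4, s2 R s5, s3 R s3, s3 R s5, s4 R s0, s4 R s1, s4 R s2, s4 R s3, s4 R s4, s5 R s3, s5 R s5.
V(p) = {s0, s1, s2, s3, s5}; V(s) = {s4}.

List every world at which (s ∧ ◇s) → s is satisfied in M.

s0, s1, s2, s3, s4, s5

Let φ = (s ∧ ◇s) → s. Evaluate φ at each world:
  s0 (successors {s0, s4}): φ is true.
  s1 (successors {s1, s2, s3}): φ is true.
  s2 (successors {s1, s2, s4, s5}): φ is true.
  s3 (successors {s3, s5}): φ is true.
  s4 (successors {s0, s1, s2, s3, s4}): φ is true.
  s5 (successors {s3, s5}): φ is true.
For instance, at s4:
  At s4: s ∧ ◇s is true, s is true, so (s ∧ ◇s) → s is true.
    At s4: s is true, ◇s is true, so s ∧ ◇s is true.
      At s4: ◇s requires s at some successor in {s0, s1, s2, s3, s4}.
        s holds at s4, so ◇s is true at s4.
Satisfying worlds: {s0, s1, s2, s3, s4, s5}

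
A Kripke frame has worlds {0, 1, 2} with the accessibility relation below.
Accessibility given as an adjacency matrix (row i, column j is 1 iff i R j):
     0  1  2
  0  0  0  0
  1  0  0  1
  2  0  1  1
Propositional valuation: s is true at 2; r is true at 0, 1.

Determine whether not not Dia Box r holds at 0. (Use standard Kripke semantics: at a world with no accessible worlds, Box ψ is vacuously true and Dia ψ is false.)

No

Recall that Box ψ holds at a world iff ψ holds at every accessible world, and Dia ψ holds iff ψ holds at some accessible world.
At 0: not Dia Box r is true, so not not Dia Box r is false.
  At 0: Dia Box r is false, so not Dia Box r is true.
    At 0: no accessible worlds, so Dia Box r is false.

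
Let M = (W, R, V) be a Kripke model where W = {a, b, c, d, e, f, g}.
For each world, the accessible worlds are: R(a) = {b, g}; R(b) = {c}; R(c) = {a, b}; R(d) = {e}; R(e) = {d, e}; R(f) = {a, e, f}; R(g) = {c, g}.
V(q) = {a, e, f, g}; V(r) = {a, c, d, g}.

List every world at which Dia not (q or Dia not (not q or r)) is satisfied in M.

a, b, c, g

Let φ = Dia not (q or Dia not (not q or r)). Evaluate φ at each world:
  a (successors {b, g}): φ is true.
  b (successors {c}): φ is true.
  c (successors {a, b}): φ is true.
  d (successors {e}): φ is false.
  e (successors {d, e}): φ is false.
  f (successors {a, e, f}): φ is false.
  g (successors {c, g}): φ is true.
For instance, at c:
  At c: Dia not (q or Dia not (not q or r)) requires not (q or Dia not (not q or r)) at some successor in {a, b}.
    not (q or Dia not (not q or r)) holds at b, so Dia not (q or Dia not (not q or r)) is true at c.
      At b: q or Dia not (not q or r) is false, so not (q or Dia not (not q or r)) is true.
Satisfying worlds: {a, b, c, g}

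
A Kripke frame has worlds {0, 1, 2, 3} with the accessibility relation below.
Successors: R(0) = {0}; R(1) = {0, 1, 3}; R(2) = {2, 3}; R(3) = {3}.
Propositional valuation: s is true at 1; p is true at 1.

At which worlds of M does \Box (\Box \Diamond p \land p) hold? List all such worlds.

none

Recall that \Box ψ holds at a world iff ψ holds at every accessible world, and \Diamond ψ holds iff ψ holds at some accessible world.
Let φ = \Box (\Box \Diamond p \land p). Evaluate φ at each world:
  0 (successors {0}): φ is false.
  1 (successors {0, 1, 3}): φ is false.
  2 (successors {2, 3}): φ is false.
  3 (successors {3}): φ is false.
For instance, at 1:
  At 1: \Box (\Box \Diamond p \land p) requires \Box \Diamond p \land p at every successor {0, 1, 3}.
    \Box \Diamond p \land p fails at 0, so \Box (\Box \Diamond p \land p) is false at 1.
      At 0: \Box \Diamond p is false, p is false, so \Box \Diamond p \land p is false.
Satisfying worlds: none.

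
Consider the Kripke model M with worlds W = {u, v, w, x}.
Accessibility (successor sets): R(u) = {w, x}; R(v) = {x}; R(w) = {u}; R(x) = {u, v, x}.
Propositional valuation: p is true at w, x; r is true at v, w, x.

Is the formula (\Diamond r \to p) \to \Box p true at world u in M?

Yes

Recall that \Box ψ holds at a world iff ψ holds at every accessible world, and \Diamond ψ holds iff ψ holds at some accessible world.
At u: \Diamond r \to p is false, \Box p is true, so (\Diamond r \to p) \to \Box p is true.
  At u: \Diamond r is true, p is false, so \Diamond r \to p is false.
    At u: \Diamond r requires r at some successor in {w, x}.
      r holds at w, so \Diamond r is true at u.
  At u: \Box p requires p at every successor {w, x}.
    At w: p is true.
    At x: p is true.
  So \Box p is true at u.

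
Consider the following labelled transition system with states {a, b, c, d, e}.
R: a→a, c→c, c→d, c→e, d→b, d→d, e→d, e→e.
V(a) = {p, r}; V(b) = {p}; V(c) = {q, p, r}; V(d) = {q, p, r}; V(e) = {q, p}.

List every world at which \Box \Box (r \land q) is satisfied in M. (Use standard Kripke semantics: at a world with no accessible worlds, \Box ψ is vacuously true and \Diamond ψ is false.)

b

Let φ = \Box \Box (r \land q). Evaluate φ at each world:
  a (successors {a}): φ is false.
  b (successors ∅): φ is true.
  c (successors {c, d, e}): φ is false.
  d (successors {b, d}): φ is false.
  e (successors {d, e}): φ is false.
For instance, at e:
  At e: \Box \Box (r \land q) requires \Box (r \land q) at every successor {d, e}.
    \Box (r \land q) fails at d, so \Box \Box (r \land q) is false at e.
      At d: \Box (r \land q) requires r \land q at every successor {b, d}.
        r \land q fails at b, so \Box (r \land q) is false at d.
Satisfying worlds: {b}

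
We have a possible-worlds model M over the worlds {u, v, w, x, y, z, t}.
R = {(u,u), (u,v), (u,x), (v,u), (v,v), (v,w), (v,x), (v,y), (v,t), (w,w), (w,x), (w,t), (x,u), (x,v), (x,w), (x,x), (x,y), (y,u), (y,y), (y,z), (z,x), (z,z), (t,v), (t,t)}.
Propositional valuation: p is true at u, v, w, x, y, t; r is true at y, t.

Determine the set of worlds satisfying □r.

none

Let φ = □r. Evaluate φ at each world:
  u (successors {u, v, x}): φ is false.
  v (successors {u, v, w, x, y, t}): φ is false.
  w (successors {w, x, t}): φ is false.
  x (successors {u, v, w, x, y}): φ is false.
  y (successors {u, y, z}): φ is false.
  z (successors {x, z}): φ is false.
  t (successors {v, t}): φ is false.
For instance, at x:
  At x: □r requires r at every successor {u, v, w, x, y}.
    r fails at u, so □r is false at x.
Satisfying worlds: none.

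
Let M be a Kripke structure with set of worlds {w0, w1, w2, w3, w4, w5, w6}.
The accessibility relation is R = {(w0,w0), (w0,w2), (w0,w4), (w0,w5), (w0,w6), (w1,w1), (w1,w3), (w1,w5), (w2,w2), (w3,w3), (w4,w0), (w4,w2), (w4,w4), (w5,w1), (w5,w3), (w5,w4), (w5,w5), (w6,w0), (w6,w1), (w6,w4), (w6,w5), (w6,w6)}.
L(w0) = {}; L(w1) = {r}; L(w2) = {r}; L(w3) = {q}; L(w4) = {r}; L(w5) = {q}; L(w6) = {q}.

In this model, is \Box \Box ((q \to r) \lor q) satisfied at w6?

At w6: \Box \Box ((q \to r) \lor q) requires \Box ((q \to r) \lor q) at every successor {w0, w1, w4, w5, w6}.
  At w0: \Box ((q \to r) \lor q) is true.
  At w1: \Box ((q \to r) \lor q) is true.
  At w4: \Box ((q \to r) \lor q) is true.
  At w5: \Box ((q \to r) \lor q) is true.
  At w6: \Box ((q \to r) \lor q) is true.
So \Box \Box ((q \to r) \lor q) is true at w6.

Yes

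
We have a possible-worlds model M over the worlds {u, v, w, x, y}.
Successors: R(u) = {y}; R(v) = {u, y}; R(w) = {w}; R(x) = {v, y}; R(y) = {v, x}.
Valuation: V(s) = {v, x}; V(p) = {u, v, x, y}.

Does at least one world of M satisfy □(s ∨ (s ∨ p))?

Yes

Let φ = □(s ∨ (s ∨ p)). Evaluate φ at each world:
  u (successors {y}): φ is true.
  v (successors {u, y}): φ is true.
  w (successors {w}): φ is false.
  x (successors {v, y}): φ is true.
  y (successors {v, x}): φ is true.
Detail at u (witness):
  At u: □(s ∨ (s ∨ p)) requires s ∨ (s ∨ p) at every successor {y}.
    At y: s ∨ (s ∨ p) is true.
  So □(s ∨ (s ∨ p)) is true at u.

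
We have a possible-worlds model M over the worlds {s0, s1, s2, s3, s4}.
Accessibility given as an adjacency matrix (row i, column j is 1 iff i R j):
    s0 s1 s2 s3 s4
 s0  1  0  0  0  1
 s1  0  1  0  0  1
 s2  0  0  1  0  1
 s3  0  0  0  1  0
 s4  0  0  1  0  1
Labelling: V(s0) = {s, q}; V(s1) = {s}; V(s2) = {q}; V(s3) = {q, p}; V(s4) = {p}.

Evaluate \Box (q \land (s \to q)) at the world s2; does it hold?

At s2: \Box (q \land (s \to q)) requires q \land (s \to q) at every successor {s2, s4}.
  q \land (s \to q) fails at s4, so \Box (q \land (s \to q)) is false at s2.

No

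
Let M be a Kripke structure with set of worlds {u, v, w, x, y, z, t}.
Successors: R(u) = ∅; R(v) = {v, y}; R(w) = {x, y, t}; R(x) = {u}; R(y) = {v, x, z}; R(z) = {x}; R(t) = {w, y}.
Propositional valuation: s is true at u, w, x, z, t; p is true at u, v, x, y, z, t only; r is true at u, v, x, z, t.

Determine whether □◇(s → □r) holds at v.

Yes

At v: □◇(s → □r) requires ◇(s → □r) at every successor {v, y}.
    At v: ◇(s → □r) requires s → □r at some successor in {v, y}.
      s → □r holds at v, so ◇(s → □r) is true at v.
    At y: ◇(s → □r) requires s → □r at some successor in {v, x, z}.
      s → □r holds at v, so ◇(s → □r) is true at y.
So □◇(s → □r) is true at v.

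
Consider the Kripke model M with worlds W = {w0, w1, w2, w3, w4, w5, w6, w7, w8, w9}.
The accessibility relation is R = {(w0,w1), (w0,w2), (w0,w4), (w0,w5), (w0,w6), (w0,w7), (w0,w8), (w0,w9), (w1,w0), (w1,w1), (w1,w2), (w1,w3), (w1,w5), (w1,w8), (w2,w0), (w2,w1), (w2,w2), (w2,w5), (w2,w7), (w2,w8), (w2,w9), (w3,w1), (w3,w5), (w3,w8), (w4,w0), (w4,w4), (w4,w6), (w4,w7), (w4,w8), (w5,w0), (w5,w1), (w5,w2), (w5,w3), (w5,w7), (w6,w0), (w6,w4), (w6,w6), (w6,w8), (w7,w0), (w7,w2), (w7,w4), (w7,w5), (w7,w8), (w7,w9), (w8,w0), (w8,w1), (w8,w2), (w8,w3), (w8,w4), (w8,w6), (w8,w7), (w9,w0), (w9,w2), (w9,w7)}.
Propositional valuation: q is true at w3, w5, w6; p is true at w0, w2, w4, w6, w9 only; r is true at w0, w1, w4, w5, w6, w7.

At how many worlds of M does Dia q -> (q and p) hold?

2

Let φ = Dia q -> (q and p). Evaluate φ at each world:
  w0 (successors {w1, w2, w4, w5, w6, w7, w8, w9}): φ is false.
  w1 (successors {w0, w1, w2, w3, w5, w8}): φ is false.
  w2 (successors {w0, w1, w2, w5, w7, w8, w9}): φ is false.
  w3 (successors {w1, w5, w8}): φ is false.
  w4 (successors {w0, w4, w6, w7, w8}): φ is false.
  w5 (successors {w0, w1, w2, w3, w7}): φ is false.
  w6 (successors {w0, w4, w6, w8}): φ is true.
  w7 (successors {w0, w2, w4, w5, w8, w9}): φ is false.
  w8 (successors {w0, w1, w2, w3, w4, w6, w7}): φ is false.
  w9 (successors {w0, w2, w7}): φ is true.
For instance, at w5:
  At w5: Dia q is true, q and p is false, so Dia q -> (q and p) is false.
    At w5: Dia q requires q at some successor in {w0, w1, w2, w3, w7}.
      q holds at w3, so Dia q is true at w5.
Satisfying worlds: {w6, w9}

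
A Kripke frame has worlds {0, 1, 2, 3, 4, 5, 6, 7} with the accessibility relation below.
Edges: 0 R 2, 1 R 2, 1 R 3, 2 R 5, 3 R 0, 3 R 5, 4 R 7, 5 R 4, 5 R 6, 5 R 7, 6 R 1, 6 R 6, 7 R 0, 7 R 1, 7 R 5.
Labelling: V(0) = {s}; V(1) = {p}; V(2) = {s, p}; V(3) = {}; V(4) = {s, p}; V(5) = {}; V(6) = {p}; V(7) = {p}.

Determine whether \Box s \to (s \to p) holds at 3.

At 3: \Box s is false, s \to p is true, so \Box s \to (s \to p) is true.
  At 3: \Box s requires s at every successor {0, 5}.
    s fails at 5, so \Box s is false at 3.

Yes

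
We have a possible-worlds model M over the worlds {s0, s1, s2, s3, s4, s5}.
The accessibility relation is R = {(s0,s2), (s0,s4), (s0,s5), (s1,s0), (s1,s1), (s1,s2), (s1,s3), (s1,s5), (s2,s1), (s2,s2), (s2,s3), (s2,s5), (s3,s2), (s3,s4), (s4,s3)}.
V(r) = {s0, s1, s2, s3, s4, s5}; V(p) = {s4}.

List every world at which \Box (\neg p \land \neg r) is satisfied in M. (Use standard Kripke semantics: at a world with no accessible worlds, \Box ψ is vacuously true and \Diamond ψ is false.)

s5

Recall that \Box ψ holds at a world iff ψ holds at every accessible world, and \Diamond ψ holds iff ψ holds at some accessible world.
Let φ = \Box (\neg p \land \neg r). Evaluate φ at each world:
  s0 (successors {s2, s4, s5}): φ is false.
  s1 (successors {s0, s1, s2, s3, s5}): φ is false.
  s2 (successors {s1, s2, s3, s5}): φ is false.
  s3 (successors {s2, s4}): φ is false.
  s4 (successors {s3}): φ is false.
  s5 (successors ∅): φ is true.
For instance, at s2:
  At s2: \Box (\neg p \land \neg r) requires \neg p \land \neg r at every successor {s1, s2, s3, s5}.
    \neg p \land \neg r fails at s1, so \Box (\neg p \land \neg r) is false at s2.
Satisfying worlds: {s5}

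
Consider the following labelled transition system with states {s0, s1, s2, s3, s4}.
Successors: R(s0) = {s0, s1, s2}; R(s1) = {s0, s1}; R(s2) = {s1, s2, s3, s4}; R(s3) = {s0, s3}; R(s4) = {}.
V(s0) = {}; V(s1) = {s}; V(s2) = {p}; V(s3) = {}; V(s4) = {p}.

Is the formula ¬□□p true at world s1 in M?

Recall that □ψ holds at a world iff ψ holds at every accessible world, and ◇ψ holds iff ψ holds at some accessible world.
At s1: □□p is false, so ¬□□p is true.
  At s1: □□p requires □p at every successor {s0, s1}.
    □p fails at s0, so □□p is false at s1.
      At s0: □p requires p at every successor {s0, s1, s2}.
        p fails at s0, so □p is false at s0.

Yes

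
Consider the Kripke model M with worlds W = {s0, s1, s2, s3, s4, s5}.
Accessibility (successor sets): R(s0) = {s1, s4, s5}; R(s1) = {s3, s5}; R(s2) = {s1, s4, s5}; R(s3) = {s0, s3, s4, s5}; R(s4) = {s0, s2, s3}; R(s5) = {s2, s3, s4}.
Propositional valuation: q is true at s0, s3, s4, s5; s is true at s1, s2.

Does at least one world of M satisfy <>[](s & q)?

No

Let φ = <>[](s & q). Evaluate φ at each world:
  s0 (successors {s1, s4, s5}): φ is false.
  s1 (successors {s3, s5}): φ is false.
  s2 (successors {s1, s4, s5}): φ is false.
  s3 (successors {s0, s3, s4, s5}): φ is false.
  s4 (successors {s0, s2, s3}): φ is false.
  s5 (successors {s2, s3, s4}): φ is false.
For instance, at s3:
  At s3: <>[](s & q) requires [](s & q) at some successor in {s0, s3, s4, s5}.
    At s0: [](s & q) is false.
    At s3: [](s & q) is false.
    At s4: [](s & q) is false.
    At s5: [](s & q) is false.
  So <>[](s & q) is false at s3.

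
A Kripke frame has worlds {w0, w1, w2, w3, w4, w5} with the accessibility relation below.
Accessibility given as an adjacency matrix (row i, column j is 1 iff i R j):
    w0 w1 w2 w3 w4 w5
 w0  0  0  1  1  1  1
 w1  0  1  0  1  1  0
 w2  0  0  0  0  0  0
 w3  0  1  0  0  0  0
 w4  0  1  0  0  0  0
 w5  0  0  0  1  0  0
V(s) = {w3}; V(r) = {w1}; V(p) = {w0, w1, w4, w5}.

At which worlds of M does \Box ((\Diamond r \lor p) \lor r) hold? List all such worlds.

Recall that \Box ψ holds at a world iff ψ holds at every accessible world, and \Diamond ψ holds iff ψ holds at some accessible world.
Let φ = \Box ((\Diamond r \lor p) \lor r). Evaluate φ at each world:
  w0 (successors {w2, w3, w4, w5}): φ is false.
  w1 (successors {w1, w3, w4}): φ is true.
  w2 (successors ∅): φ is true.
  w3 (successors {w1}): φ is true.
  w4 (successors {w1}): φ is true.
  w5 (successors {w3}): φ is true.
For instance, at w1:
  At w1: \Box ((\Diamond r \lor p) \lor r) requires (\Diamond r \lor p) \lor r at every successor {w1, w3, w4}.
      At w1: \Diamond r \lor p is true, r is true, so (\Diamond r \lor p) \lor r is true.
      At w3: \Diamond r \lor p is true, r is false, so (\Diamond r \lor p) \lor r is true.
      At w4: \Diamond r \lor p is true, r is false, so (\Diamond r \lor p) \lor r is true.
  So \Box ((\Diamond r \lor p) \lor r) is true at w1.
Satisfying worlds: {w1, w2, w3, w4, w5}

w1, w2, w3, w4, w5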